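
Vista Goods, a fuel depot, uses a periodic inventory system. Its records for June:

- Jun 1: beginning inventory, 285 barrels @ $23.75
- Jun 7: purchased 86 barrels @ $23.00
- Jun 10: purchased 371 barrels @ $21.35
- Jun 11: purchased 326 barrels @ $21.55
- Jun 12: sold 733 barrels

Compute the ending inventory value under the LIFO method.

Jun 12, 733 sold [LIFO — newest first]: 326 @ $21.55 + 371 @ $21.35 + 36 @ $23.00 = $15,774.15
Ending inventory: 285 @ $23.75 + 50 @ $23.00 = $7,918.75
Check: goods available $23,692.90 = COGS $15,774.15 + ending $7,918.75

Ending inventory = $7,918.75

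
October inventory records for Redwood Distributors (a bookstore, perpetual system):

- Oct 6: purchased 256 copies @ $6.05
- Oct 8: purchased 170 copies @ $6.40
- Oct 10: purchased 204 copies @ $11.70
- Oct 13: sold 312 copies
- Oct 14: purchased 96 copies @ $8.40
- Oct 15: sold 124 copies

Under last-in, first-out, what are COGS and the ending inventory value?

Oct 13, 312 sold [LIFO — newest first]: 204 @ $11.70 + 108 @ $6.40 = $3,078.00
Oct 15, 124 sold [LIFO — newest first]: 96 @ $8.40 + 28 @ $6.40 = $985.60
Total COGS = $3,078.00 + $985.60 = $4,063.60
Ending inventory: 256 @ $6.05 + 34 @ $6.40 = $1,766.40

COGS = $4,063.60; ending inventory = $1,766.40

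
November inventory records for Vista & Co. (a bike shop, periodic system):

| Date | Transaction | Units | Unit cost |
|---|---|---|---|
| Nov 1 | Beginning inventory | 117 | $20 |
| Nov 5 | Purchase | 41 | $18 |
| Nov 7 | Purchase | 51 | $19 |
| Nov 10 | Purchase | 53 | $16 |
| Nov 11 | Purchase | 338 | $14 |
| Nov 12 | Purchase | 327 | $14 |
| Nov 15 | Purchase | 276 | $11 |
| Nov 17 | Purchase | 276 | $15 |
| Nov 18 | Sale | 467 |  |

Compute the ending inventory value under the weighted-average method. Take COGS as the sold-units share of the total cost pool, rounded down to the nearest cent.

Nov 18, sell 467: 467/1479 × $21,381.00 → $6,751.13
Ending inventory (cost pool remaining) = $14,629.87

Ending inventory = $14,629.87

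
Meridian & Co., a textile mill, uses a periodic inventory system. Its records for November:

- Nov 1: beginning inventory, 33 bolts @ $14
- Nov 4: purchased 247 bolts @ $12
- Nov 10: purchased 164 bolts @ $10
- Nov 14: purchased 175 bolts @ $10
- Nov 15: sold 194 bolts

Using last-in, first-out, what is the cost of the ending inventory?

Nov 15, 194 sold [LIFO — newest first]: 175 @ $10 + 19 @ $10 = $1,940
Ending inventory: 33 @ $14 + 247 @ $12 + 145 @ $10 = $4,876
Check: goods available $6,816 = COGS $1,940 + ending $4,876

Ending inventory = $4,876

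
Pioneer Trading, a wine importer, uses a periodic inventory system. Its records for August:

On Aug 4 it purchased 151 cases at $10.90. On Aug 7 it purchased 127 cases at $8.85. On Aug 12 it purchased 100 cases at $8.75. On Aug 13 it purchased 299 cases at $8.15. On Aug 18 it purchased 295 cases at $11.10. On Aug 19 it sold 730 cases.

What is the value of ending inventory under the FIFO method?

Ending inventory = $2,686.20

Aug 19, 730 sold [FIFO — oldest first]: 151 @ $10.90 + 127 @ $8.85 + 100 @ $8.75 + 299 @ $8.15 + 53 @ $11.10 = $6,670.00
Ending inventory: 242 @ $11.10 = $2,686.20
Check: goods available $9,356.20 = COGS $6,670.00 + ending $2,686.20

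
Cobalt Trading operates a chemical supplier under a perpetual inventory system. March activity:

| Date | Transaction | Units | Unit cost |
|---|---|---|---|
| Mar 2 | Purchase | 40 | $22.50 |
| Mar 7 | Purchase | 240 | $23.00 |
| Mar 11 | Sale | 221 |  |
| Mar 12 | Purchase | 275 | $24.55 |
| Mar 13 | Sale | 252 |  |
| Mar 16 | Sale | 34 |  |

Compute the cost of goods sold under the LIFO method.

Mar 11, 221 sold [LIFO — newest first]: 221 @ $23.00 = $5,083.00
Mar 13, 252 sold [LIFO — newest first]: 252 @ $24.55 = $6,186.60
Mar 16, 34 sold [LIFO — newest first]: 23 @ $24.55 + 11 @ $23.00 = $817.65
Total COGS = $5,083.00 + $6,186.60 + $817.65 = $12,087.25
Ending inventory: 40 @ $22.50 + 8 @ $23.00 = $1,084.00

COGS = $12,087.25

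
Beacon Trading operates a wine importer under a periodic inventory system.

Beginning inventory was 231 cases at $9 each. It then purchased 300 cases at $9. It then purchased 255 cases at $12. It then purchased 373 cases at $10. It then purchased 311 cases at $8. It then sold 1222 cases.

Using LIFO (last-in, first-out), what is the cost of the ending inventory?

Sale 1 (1222) [LIFO — newest first]: 311 @ $8 + 373 @ $10 + 255 @ $12 + 283 @ $9 = $11,825
Ending inventory: 231 @ $9 + 17 @ $9 = $2,232
Check: goods available $14,057 = COGS $11,825 + ending $2,232

Ending inventory = $2,232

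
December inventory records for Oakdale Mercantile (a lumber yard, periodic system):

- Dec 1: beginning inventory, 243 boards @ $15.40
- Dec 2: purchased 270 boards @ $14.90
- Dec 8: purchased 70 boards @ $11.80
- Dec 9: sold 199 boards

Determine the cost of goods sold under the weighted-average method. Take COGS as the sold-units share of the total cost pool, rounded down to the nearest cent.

COGS = $2,932.50

Dec 9, sell 199: 199/583 × $8,591.20 → $2,932.50
Ending inventory (cost pool remaining) = $5,658.70
Check: goods available $8,591.20 = COGS $2,932.50 + ending $5,658.70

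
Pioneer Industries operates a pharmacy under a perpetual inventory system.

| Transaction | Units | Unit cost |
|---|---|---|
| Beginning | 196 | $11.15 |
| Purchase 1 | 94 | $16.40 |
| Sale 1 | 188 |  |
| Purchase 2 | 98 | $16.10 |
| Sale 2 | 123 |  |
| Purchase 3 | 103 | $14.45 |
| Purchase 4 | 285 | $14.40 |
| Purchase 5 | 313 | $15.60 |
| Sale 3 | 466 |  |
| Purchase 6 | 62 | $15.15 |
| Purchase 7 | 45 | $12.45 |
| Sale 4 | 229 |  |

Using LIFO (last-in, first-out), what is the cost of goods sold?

COGS = $14,788.60

Sale 1 (188) [LIFO — newest first]: 94 @ $16.40 + 94 @ $11.15 = $2,589.70
Sale 2 (123) [LIFO — newest first]: 98 @ $16.10 + 25 @ $11.15 = $1,856.55
Sale 3 (466) [LIFO — newest first]: 313 @ $15.60 + 153 @ $14.40 = $7,086.00
Sale 4 (229) [LIFO — newest first]: 45 @ $12.45 + 62 @ $15.15 + 122 @ $14.40 = $3,256.35
Total COGS = $2,589.70 + $1,856.55 + $7,086.00 + $3,256.35 = $14,788.60
Ending inventory: 77 @ $11.15 + 103 @ $14.45 + 10 @ $14.40 = $2,490.90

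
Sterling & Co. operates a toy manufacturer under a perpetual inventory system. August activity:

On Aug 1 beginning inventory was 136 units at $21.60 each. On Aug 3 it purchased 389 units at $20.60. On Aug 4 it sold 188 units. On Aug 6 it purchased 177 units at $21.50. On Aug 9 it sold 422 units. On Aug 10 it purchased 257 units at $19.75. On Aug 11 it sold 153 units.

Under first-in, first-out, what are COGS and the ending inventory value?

Aug 4, 188 sold [FIFO — oldest first]: 136 @ $21.60 + 52 @ $20.60 = $4,008.80
Aug 9, 422 sold [FIFO — oldest first]: 337 @ $20.60 + 85 @ $21.50 = $8,769.70
Aug 11, 153 sold [FIFO — oldest first]: 92 @ $21.50 + 61 @ $19.75 = $3,182.75
Total COGS = $4,008.80 + $8,769.70 + $3,182.75 = $15,961.25
Ending inventory: 196 @ $19.75 = $3,871.00
Check: goods available $19,832.25 = COGS $15,961.25 + ending $3,871.00

COGS = $15,961.25; ending inventory = $3,871.00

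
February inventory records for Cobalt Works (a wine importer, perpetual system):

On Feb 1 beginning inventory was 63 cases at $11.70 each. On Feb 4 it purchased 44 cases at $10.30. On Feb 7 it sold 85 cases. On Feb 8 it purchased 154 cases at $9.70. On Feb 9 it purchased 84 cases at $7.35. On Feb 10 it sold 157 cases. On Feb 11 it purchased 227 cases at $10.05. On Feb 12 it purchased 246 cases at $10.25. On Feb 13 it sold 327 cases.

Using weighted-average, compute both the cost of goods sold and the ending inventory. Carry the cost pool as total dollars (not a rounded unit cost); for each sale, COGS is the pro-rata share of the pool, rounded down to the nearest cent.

After Feb 1: 63 on hand, pool $737.10 (≈ $11.7000 each)
After Feb 4: 107 on hand, pool $1,190.30 (≈ $11.1243 each)
Feb 7, sell 85: 85/107 × $1,190.30 → $945.56
After Feb 8: 176 on hand, pool $1,738.54 (≈ $9.8781 each)
After Feb 9: 260 on hand, pool $2,355.94 (≈ $9.0613 each)
Feb 10, sell 157: 157/260 × $2,355.94 → $1,422.62
After Feb 11: 330 on hand, pool $3,214.67 (≈ $9.7414 each)
After Feb 12: 576 on hand, pool $5,736.17 (≈ $9.9586 each)
Feb 13, sell 327: 327/576 × $5,736.17 → $3,256.47
Total COGS = $945.56 + $1,422.62 + $3,256.47 = $5,624.65
Ending inventory (cost pool remaining) = $2,479.70
Check: goods available $8,104.35 = COGS $5,624.65 + ending $2,479.70

COGS = $5,624.65; ending inventory = $2,479.70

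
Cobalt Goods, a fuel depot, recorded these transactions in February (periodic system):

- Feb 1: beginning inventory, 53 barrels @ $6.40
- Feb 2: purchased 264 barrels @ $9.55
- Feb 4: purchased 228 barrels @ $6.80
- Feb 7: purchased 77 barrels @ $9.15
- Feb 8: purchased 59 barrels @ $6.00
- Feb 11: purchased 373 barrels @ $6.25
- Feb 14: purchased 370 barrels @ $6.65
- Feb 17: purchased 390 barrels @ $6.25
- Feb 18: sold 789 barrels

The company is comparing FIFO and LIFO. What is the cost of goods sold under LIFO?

COGS = $5,079.25

FIFO COGS: 53 @ $6.40 + 264 @ $9.55 + 228 @ $6.80 + 77 @ $9.15 + 59 @ $6.00 + 108 @ $6.25 = $6,144.35
LIFO COGS: 390 @ $6.25 + 370 @ $6.65 + 29 @ $6.25 = $5,079.25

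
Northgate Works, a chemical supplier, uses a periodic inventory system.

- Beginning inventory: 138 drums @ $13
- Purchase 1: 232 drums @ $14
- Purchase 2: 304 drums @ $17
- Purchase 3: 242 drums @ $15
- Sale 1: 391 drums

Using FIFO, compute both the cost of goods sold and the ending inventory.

Sale 1 (391) [FIFO — oldest first]: 138 @ $13 + 232 @ $14 + 21 @ $17 = $5,399
Ending inventory: 283 @ $17 + 242 @ $15 = $8,441

COGS = $5,399; ending inventory = $8,441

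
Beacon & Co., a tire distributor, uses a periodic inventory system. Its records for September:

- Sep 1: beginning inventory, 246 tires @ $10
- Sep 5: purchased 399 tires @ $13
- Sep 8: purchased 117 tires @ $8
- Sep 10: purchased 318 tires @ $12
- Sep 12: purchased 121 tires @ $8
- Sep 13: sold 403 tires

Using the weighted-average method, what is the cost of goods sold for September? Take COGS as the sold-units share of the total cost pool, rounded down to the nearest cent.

COGS = $4,485.34

Sep 13, sell 403: 403/1201 × $13,367.00 → $4,485.34
Ending inventory (cost pool remaining) = $8,881.66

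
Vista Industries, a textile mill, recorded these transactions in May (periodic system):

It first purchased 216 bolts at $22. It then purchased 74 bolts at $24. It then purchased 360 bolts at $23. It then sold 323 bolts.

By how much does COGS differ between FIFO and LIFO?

$142

FIFO COGS: 216 @ $22 + 74 @ $24 + 33 @ $23 = $7,287
LIFO COGS: 323 @ $23 = $7,429
Difference = |$7,287 − $7,429| = $142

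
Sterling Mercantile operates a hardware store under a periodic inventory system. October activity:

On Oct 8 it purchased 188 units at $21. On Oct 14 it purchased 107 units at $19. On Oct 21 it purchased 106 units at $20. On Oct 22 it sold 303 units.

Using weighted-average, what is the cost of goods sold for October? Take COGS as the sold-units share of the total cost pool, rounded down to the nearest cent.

Oct 22, sell 303: 303/401 × $8,101.00 → $6,121.20
Ending inventory (cost pool remaining) = $1,979.80
Check: goods available $8,101.00 = COGS $6,121.20 + ending $1,979.80

COGS = $6,121.20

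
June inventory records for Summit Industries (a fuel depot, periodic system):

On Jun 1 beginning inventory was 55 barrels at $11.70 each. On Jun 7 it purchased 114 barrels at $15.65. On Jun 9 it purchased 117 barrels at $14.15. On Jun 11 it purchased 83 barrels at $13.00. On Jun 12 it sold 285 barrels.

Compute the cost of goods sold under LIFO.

Jun 12, 285 sold [LIFO — newest first]: 83 @ $13.00 + 117 @ $14.15 + 85 @ $15.65 = $4,064.80
Ending inventory: 55 @ $11.70 + 29 @ $15.65 = $1,097.35
Check: goods available $5,162.15 = COGS $4,064.80 + ending $1,097.35

COGS = $4,064.80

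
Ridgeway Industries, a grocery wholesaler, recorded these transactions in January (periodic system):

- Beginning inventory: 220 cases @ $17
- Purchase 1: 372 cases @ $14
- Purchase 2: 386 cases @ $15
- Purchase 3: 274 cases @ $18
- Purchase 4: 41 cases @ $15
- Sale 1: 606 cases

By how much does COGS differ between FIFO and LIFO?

FIFO COGS: 220 @ $17 + 372 @ $14 + 14 @ $15 = $9,158
LIFO COGS: 41 @ $15 + 274 @ $18 + 291 @ $15 = $9,912
Difference = |$9,158 − $9,912| = $754

$754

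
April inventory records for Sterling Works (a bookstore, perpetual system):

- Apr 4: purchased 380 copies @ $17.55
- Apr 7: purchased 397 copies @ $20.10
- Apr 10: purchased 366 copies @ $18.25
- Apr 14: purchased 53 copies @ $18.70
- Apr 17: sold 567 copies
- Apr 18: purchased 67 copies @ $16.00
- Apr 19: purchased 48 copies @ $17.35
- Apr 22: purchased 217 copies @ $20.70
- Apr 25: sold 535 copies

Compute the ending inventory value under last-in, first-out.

Apr 17, 567 sold [LIFO — newest first]: 53 @ $18.70 + 366 @ $18.25 + 148 @ $20.10 = $10,645.40
Apr 25, 535 sold [LIFO — newest first]: 217 @ $20.70 + 48 @ $17.35 + 67 @ $16.00 + 203 @ $20.10 = $10,477.00
Total COGS = $10,645.40 + $10,477.00 = $21,122.40
Ending inventory: 380 @ $17.55 + 46 @ $20.10 = $7,593.60
Check: goods available $28,716.00 = COGS $21,122.40 + ending $7,593.60

Ending inventory = $7,593.60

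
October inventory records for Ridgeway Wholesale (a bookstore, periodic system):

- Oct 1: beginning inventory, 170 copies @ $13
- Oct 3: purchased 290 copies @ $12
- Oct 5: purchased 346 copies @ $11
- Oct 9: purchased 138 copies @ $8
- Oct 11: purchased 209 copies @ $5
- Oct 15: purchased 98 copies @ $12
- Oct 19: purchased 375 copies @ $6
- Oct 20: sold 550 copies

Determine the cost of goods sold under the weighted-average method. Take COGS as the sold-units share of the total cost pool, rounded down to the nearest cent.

COGS = $5,097.81

Oct 20, sell 550: 550/1626 × $15,071.00 → $5,097.81
Ending inventory (cost pool remaining) = $9,973.19
Check: goods available $15,071.00 = COGS $5,097.81 + ending $9,973.19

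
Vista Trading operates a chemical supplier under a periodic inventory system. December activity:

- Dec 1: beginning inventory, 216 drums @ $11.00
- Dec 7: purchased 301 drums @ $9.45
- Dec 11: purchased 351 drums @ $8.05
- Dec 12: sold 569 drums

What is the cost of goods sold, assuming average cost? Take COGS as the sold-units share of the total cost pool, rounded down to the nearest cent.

Dec 12, sell 569: 569/868 × $8,046.00 → $5,274.39
Ending inventory (cost pool remaining) = $2,771.61

COGS = $5,274.39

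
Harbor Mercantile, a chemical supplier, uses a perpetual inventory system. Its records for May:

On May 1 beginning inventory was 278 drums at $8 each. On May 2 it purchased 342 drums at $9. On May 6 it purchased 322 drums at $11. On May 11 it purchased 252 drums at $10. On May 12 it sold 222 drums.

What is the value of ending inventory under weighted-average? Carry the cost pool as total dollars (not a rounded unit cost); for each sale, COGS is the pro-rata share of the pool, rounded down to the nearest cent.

After May 1: 278 on hand, pool $2,224.00 (≈ $8.0000 each)
After May 2: 620 on hand, pool $5,302.00 (≈ $8.5516 each)
After May 6: 942 on hand, pool $8,844.00 (≈ $9.3885 each)
After May 11: 1194 on hand, pool $11,364.00 (≈ $9.5176 each)
May 12, sell 222: 222/1194 × $11,364.00 → $2,112.90
Ending inventory (cost pool remaining) = $9,251.10
Check: goods available $11,364.00 = COGS $2,112.90 + ending $9,251.10

Ending inventory = $9,251.10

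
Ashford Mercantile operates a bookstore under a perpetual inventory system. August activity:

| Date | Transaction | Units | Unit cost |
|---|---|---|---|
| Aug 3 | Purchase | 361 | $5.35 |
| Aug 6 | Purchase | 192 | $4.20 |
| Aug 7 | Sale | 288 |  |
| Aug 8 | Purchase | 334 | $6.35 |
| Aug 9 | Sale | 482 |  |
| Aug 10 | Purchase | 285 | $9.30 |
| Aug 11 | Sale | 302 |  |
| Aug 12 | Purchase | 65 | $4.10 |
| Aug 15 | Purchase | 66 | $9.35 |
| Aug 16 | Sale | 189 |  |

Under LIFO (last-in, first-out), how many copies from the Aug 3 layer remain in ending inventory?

42

Aug 7, 288 sold [LIFO — newest first]: 192 @ $4.20 + 96 @ $5.35 = $1,320.00
Aug 9, 482 sold [LIFO — newest first]: 334 @ $6.35 + 148 @ $5.35 = $2,912.70
Aug 11, 302 sold [LIFO — newest first]: 285 @ $9.30 + 17 @ $5.35 = $2,741.45
Aug 16, 189 sold [LIFO — newest first]: 66 @ $9.35 + 65 @ $4.10 + 58 @ $5.35 = $1,193.90
Total COGS = $1,320.00 + $2,912.70 + $2,741.45 + $1,193.90 = $8,168.05
Ending inventory: 42 @ $5.35 = $224.70
Check: goods available $8,392.75 = COGS $8,168.05 + ending $224.70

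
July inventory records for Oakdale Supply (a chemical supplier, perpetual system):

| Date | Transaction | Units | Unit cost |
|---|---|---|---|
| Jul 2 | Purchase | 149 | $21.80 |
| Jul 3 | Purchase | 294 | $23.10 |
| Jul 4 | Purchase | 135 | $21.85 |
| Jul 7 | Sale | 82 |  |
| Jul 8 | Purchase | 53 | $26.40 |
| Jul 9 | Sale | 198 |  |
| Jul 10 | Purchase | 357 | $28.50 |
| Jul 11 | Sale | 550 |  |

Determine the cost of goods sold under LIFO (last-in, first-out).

Jul 7, 82 sold [LIFO — newest first]: 82 @ $21.85 = $1,791.70
Jul 9, 198 sold [LIFO — newest first]: 53 @ $26.40 + 53 @ $21.85 + 92 @ $23.10 = $4,682.45
Jul 11, 550 sold [LIFO — newest first]: 357 @ $28.50 + 193 @ $23.10 = $14,632.80
Total COGS = $1,791.70 + $4,682.45 + $14,632.80 = $21,106.95
Ending inventory: 149 @ $21.80 + 9 @ $23.10 = $3,456.10

COGS = $21,106.95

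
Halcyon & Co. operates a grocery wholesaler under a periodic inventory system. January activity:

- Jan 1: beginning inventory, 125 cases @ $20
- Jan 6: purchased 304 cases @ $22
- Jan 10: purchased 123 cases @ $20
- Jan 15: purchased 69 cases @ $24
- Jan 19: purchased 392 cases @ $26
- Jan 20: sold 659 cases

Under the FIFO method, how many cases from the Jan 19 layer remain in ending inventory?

354

Jan 20, 659 sold [FIFO — oldest first]: 125 @ $20 + 304 @ $22 + 123 @ $20 + 69 @ $24 + 38 @ $26 = $14,292
Ending inventory: 354 @ $26 = $9,204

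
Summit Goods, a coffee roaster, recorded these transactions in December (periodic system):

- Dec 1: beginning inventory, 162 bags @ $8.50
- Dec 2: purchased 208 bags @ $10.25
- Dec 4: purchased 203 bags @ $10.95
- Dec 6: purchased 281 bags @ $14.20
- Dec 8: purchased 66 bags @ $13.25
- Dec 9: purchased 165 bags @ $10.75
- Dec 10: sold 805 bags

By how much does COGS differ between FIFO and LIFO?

$757.55

FIFO COGS: 162 @ $8.50 + 208 @ $10.25 + 203 @ $10.95 + 232 @ $14.20 = $9,026.25
LIFO COGS: 165 @ $10.75 + 66 @ $13.25 + 281 @ $14.20 + 203 @ $10.95 + 90 @ $10.25 = $9,783.80
Difference = |$9,026.25 − $9,783.80| = $757.55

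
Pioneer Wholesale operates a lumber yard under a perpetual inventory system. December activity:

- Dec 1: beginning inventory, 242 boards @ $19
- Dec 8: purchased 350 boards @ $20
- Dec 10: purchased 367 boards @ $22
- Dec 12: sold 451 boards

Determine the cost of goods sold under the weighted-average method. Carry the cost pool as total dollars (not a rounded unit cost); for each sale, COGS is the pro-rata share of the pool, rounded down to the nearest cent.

COGS = $9,251.37

After Dec 1: 242 on hand, pool $4,598.00 (≈ $19.0000 each)
After Dec 8: 592 on hand, pool $11,598.00 (≈ $19.5912 each)
After Dec 10: 959 on hand, pool $19,672.00 (≈ $20.5130 each)
Dec 12, sell 451: 451/959 × $19,672.00 → $9,251.37
Ending inventory (cost pool remaining) = $10,420.63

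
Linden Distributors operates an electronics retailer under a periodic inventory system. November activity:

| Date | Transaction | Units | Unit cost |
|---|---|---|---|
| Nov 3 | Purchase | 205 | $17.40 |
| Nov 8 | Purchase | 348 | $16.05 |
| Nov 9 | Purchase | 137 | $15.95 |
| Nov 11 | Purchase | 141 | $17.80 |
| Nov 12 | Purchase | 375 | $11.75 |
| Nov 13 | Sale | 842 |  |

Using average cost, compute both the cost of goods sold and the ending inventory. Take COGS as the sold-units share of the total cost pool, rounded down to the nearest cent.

Nov 13, sell 842: 842/1206 × $18,253.60 → $12,744.22
Ending inventory (cost pool remaining) = $5,509.38

COGS = $12,744.22; ending inventory = $5,509.38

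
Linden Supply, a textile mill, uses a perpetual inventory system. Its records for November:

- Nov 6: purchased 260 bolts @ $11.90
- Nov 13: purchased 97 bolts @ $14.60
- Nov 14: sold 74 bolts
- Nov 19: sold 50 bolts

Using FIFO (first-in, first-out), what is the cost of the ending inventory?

Nov 14, 74 sold [FIFO — oldest first]: 74 @ $11.90 = $880.60
Nov 19, 50 sold [FIFO — oldest first]: 50 @ $11.90 = $595.00
Total COGS = $880.60 + $595.00 = $1,475.60
Ending inventory: 136 @ $11.90 + 97 @ $14.60 = $3,034.60

Ending inventory = $3,034.60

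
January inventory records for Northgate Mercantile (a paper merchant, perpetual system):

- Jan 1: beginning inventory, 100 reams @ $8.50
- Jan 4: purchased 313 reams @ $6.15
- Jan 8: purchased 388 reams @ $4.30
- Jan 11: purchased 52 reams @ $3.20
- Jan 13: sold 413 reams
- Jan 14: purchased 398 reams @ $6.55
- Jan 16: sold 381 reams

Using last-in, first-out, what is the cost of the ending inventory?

Jan 13, 413 sold [LIFO — newest first]: 52 @ $3.20 + 361 @ $4.30 = $1,718.70
Jan 16, 381 sold [LIFO — newest first]: 381 @ $6.55 = $2,495.55
Total COGS = $1,718.70 + $2,495.55 = $4,214.25
Ending inventory: 100 @ $8.50 + 313 @ $6.15 + 27 @ $4.30 + 17 @ $6.55 = $3,002.40
Check: goods available $7,216.65 = COGS $4,214.25 + ending $3,002.40

Ending inventory = $3,002.40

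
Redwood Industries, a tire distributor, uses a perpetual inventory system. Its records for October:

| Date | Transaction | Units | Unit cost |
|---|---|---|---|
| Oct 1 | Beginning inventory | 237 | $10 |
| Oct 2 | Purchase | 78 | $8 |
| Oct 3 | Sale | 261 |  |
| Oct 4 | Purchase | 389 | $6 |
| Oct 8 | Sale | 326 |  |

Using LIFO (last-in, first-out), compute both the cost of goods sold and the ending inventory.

Oct 3, 261 sold [LIFO — newest first]: 78 @ $8 + 183 @ $10 = $2,454
Oct 8, 326 sold [LIFO — newest first]: 326 @ $6 = $1,956
Total COGS = $2,454 + $1,956 = $4,410
Ending inventory: 54 @ $10 + 63 @ $6 = $918

COGS = $4,410; ending inventory = $918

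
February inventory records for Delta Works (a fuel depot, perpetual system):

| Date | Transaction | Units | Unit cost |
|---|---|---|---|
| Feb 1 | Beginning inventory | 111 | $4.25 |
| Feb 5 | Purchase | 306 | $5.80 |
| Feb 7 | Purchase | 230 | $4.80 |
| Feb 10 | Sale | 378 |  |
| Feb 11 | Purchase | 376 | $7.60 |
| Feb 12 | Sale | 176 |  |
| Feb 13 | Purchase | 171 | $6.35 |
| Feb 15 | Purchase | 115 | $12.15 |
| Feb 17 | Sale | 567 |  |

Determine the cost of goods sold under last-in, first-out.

Feb 10, 378 sold [LIFO — newest first]: 230 @ $4.80 + 148 @ $5.80 = $1,962.40
Feb 12, 176 sold [LIFO — newest first]: 176 @ $7.60 = $1,337.60
Feb 17, 567 sold [LIFO — newest first]: 115 @ $12.15 + 171 @ $6.35 + 200 @ $7.60 + 81 @ $5.80 = $4,472.90
Total COGS = $1,962.40 + $1,337.60 + $4,472.90 = $7,772.90
Ending inventory: 111 @ $4.25 + 77 @ $5.80 = $918.35

COGS = $7,772.90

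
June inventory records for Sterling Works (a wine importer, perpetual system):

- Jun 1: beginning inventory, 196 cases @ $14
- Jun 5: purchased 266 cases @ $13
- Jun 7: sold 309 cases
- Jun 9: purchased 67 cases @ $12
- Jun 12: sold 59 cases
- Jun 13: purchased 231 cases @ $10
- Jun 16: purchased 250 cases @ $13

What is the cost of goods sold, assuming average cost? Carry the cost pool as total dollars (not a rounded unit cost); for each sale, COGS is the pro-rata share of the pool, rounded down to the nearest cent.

After Jun 1: 196 on hand, pool $2,744.00 (≈ $14.0000 each)
After Jun 5: 462 on hand, pool $6,202.00 (≈ $13.4242 each)
Jun 7, sell 309: 309/462 × $6,202.00 → $4,148.09
After Jun 9: 220 on hand, pool $2,857.91 (≈ $12.9905 each)
Jun 12, sell 59: 59/220 × $2,857.91 → $766.43
After Jun 13: 392 on hand, pool $4,401.48 (≈ $11.2283 each)
After Jun 16: 642 on hand, pool $7,651.48 (≈ $11.9182 each)
Total COGS = $4,148.09 + $766.43 = $4,914.52
Ending inventory (cost pool remaining) = $7,651.48

COGS = $4,914.52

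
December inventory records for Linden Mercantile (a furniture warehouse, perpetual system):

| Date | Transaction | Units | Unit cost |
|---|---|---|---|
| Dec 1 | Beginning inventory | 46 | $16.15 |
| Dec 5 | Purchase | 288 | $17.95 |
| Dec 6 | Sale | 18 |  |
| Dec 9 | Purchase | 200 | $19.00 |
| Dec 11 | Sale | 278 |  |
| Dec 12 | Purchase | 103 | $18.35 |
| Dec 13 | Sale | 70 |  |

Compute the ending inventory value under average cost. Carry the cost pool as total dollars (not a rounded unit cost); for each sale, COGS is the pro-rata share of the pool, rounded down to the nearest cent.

After Dec 1: 46 on hand, pool $742.90 (≈ $16.1500 each)
After Dec 5: 334 on hand, pool $5,912.50 (≈ $17.7021 each)
Dec 6, sell 18: 18/334 × $5,912.50 → $318.63
After Dec 9: 516 on hand, pool $9,393.87 (≈ $18.2052 each)
Dec 11, sell 278: 278/516 × $9,393.87 → $5,061.03
After Dec 12: 341 on hand, pool $6,222.89 (≈ $18.2489 each)
Dec 13, sell 70: 70/341 × $6,222.89 → $1,277.42
Total COGS = $318.63 + $5,061.03 + $1,277.42 = $6,657.08
Ending inventory (cost pool remaining) = $4,945.47

Ending inventory = $4,945.47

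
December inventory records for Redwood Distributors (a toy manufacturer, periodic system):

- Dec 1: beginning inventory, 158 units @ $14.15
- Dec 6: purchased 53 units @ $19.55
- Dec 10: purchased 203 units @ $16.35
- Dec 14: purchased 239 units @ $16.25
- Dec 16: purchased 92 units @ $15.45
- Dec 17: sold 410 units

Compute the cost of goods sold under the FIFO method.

COGS = $6,525.50

Dec 17, 410 sold [FIFO — oldest first]: 158 @ $14.15 + 53 @ $19.55 + 199 @ $16.35 = $6,525.50
Ending inventory: 4 @ $16.35 + 239 @ $16.25 + 92 @ $15.45 = $5,370.55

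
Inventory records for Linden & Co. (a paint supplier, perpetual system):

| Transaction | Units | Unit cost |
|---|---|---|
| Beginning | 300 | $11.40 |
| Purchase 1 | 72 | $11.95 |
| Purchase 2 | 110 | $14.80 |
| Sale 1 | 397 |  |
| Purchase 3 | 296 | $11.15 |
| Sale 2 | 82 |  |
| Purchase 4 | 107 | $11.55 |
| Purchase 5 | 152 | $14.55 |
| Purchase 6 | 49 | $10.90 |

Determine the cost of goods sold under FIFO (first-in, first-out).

Sale 1 (397) [FIFO — oldest first]: 300 @ $11.40 + 72 @ $11.95 + 25 @ $14.80 = $4,650.40
Sale 2 (82) [FIFO — oldest first]: 82 @ $14.80 = $1,213.60
Total COGS = $4,650.40 + $1,213.60 = $5,864.00
Ending inventory: 3 @ $14.80 + 296 @ $11.15 + 107 @ $11.55 + 152 @ $14.55 + 49 @ $10.90 = $7,326.35

COGS = $5,864.00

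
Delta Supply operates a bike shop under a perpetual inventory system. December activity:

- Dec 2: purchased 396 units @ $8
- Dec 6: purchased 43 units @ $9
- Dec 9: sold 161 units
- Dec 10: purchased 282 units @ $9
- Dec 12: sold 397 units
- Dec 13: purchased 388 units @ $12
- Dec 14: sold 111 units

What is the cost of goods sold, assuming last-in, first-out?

COGS = $6,121

Dec 9, 161 sold [LIFO — newest first]: 43 @ $9 + 118 @ $8 = $1,331
Dec 12, 397 sold [LIFO — newest first]: 282 @ $9 + 115 @ $8 = $3,458
Dec 14, 111 sold [LIFO — newest first]: 111 @ $12 = $1,332
Total COGS = $1,331 + $3,458 + $1,332 = $6,121
Ending inventory: 163 @ $8 + 277 @ $12 = $4,628
Check: goods available $10,749 = COGS $6,121 + ending $4,628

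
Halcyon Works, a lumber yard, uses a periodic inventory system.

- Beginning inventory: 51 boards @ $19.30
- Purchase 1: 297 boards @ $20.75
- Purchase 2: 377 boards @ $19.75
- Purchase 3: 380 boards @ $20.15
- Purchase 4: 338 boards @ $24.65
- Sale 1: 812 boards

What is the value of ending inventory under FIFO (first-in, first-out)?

Sale 1 (812) [FIFO — oldest first]: 51 @ $19.30 + 297 @ $20.75 + 377 @ $19.75 + 87 @ $20.15 = $16,345.85
Ending inventory: 293 @ $20.15 + 338 @ $24.65 = $14,235.65

Ending inventory = $14,235.65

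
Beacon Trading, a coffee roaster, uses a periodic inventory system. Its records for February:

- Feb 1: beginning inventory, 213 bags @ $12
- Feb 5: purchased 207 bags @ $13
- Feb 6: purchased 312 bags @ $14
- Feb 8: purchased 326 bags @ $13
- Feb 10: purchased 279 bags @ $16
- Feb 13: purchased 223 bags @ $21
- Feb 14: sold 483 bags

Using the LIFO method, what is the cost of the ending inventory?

Ending inventory = $14,157

Feb 14, 483 sold [LIFO — newest first]: 223 @ $21 + 260 @ $16 = $8,843
Ending inventory: 213 @ $12 + 207 @ $13 + 312 @ $14 + 326 @ $13 + 19 @ $16 = $14,157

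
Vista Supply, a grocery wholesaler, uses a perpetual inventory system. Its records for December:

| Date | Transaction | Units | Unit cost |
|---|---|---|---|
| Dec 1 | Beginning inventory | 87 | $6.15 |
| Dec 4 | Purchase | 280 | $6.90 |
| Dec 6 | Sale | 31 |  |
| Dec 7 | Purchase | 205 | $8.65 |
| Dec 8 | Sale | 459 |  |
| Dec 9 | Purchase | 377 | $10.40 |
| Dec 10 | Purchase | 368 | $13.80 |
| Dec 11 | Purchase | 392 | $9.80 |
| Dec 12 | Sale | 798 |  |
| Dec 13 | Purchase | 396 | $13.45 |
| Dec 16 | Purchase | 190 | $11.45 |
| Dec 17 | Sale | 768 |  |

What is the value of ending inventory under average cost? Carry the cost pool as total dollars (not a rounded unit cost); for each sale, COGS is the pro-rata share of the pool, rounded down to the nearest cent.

Ending inventory = $2,883.08

After Dec 1: 87 on hand, pool $535.05 (≈ $6.1500 each)
After Dec 4: 367 on hand, pool $2,467.05 (≈ $6.7222 each)
Dec 6, sell 31: 31/367 × $2,467.05 → $208.38
After Dec 7: 541 on hand, pool $4,031.92 (≈ $7.4527 each)
Dec 8, sell 459: 459/541 × $4,031.92 → $3,420.79
After Dec 9: 459 on hand, pool $4,531.93 (≈ $9.8735 each)
After Dec 10: 827 on hand, pool $9,610.33 (≈ $11.6207 each)
After Dec 11: 1219 on hand, pool $13,451.93 (≈ $11.0352 each)
Dec 12, sell 798: 798/1219 × $13,451.93 → $8,806.10
After Dec 13: 817 on hand, pool $9,972.03 (≈ $12.2057 each)
After Dec 16: 1007 on hand, pool $12,147.53 (≈ $12.0631 each)
Dec 17, sell 768: 768/1007 × $12,147.53 → $9,264.45
Total COGS = $208.38 + $3,420.79 + $8,806.10 + $9,264.45 = $21,699.72
Ending inventory (cost pool remaining) = $2,883.08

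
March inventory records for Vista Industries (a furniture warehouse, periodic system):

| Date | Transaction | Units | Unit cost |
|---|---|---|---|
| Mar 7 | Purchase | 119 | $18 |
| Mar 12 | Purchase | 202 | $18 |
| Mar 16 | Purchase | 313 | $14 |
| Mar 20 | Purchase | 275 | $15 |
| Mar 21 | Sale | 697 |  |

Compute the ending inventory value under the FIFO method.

Ending inventory = $3,180

Mar 21, 697 sold [FIFO — oldest first]: 119 @ $18 + 202 @ $18 + 313 @ $14 + 63 @ $15 = $11,105
Ending inventory: 212 @ $15 = $3,180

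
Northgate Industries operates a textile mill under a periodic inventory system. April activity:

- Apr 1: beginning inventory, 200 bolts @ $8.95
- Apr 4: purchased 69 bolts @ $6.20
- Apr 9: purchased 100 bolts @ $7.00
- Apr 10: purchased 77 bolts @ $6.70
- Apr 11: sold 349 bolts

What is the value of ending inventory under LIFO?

Ending inventory = $868.15

Apr 11, 349 sold [LIFO — newest first]: 77 @ $6.70 + 100 @ $7.00 + 69 @ $6.20 + 103 @ $8.95 = $2,565.55
Ending inventory: 97 @ $8.95 = $868.15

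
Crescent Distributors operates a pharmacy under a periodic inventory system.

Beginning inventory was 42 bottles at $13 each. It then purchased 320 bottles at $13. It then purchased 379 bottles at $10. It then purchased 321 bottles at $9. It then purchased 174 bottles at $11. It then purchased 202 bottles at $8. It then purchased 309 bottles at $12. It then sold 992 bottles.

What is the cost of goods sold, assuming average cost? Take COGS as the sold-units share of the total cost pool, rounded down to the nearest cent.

COGS = $10,574.70

Sale 1, sell 992: 992/1747 × $18,623.00 → $10,574.70
Ending inventory (cost pool remaining) = $8,048.30
Check: goods available $18,623.00 = COGS $10,574.70 + ending $8,048.30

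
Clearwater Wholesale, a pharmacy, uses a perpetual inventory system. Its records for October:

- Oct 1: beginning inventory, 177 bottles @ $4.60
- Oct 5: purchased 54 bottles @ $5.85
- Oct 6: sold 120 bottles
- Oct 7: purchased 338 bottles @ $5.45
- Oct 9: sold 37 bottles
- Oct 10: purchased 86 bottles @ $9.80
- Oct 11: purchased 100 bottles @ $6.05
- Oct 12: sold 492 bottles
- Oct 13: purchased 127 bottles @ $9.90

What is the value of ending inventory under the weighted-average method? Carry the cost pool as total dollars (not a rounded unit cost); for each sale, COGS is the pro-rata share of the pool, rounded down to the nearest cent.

Ending inventory = $1,901.88

After Oct 1: 177 on hand, pool $814.20 (≈ $4.6000 each)
After Oct 5: 231 on hand, pool $1,130.10 (≈ $4.8922 each)
Oct 6, sell 120: 120/231 × $1,130.10 → $587.06
After Oct 7: 449 on hand, pool $2,385.14 (≈ $5.3121 each)
Oct 9, sell 37: 37/449 × $2,385.14 → $196.54
After Oct 10: 498 on hand, pool $3,031.40 (≈ $6.0871 each)
After Oct 11: 598 on hand, pool $3,636.40 (≈ $6.0809 each)
Oct 12, sell 492: 492/598 × $3,636.40 → $2,991.82
After Oct 13: 233 on hand, pool $1,901.88 (≈ $8.1626 each)
Total COGS = $587.06 + $196.54 + $2,991.82 = $3,775.42
Ending inventory (cost pool remaining) = $1,901.88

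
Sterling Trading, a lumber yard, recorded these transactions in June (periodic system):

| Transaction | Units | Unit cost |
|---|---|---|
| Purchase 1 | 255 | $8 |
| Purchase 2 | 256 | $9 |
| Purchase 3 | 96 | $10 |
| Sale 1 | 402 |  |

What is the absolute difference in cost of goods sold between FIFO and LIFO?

FIFO COGS: 255 @ $8 + 147 @ $9 = $3,363
LIFO COGS: 96 @ $10 + 256 @ $9 + 50 @ $8 = $3,664
Difference = |$3,363 − $3,664| = $301

$301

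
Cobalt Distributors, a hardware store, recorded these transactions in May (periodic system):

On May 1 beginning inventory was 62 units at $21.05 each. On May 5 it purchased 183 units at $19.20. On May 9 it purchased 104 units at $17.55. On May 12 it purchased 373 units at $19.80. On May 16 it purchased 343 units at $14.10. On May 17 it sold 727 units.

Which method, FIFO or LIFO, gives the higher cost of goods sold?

FIFO COGS: 62 @ $21.05 + 183 @ $19.20 + 104 @ $17.55 + 373 @ $19.80 + 5 @ $14.10 = $14,099.80
LIFO COGS: 343 @ $14.10 + 373 @ $19.80 + 11 @ $17.55 = $12,414.75

FIFO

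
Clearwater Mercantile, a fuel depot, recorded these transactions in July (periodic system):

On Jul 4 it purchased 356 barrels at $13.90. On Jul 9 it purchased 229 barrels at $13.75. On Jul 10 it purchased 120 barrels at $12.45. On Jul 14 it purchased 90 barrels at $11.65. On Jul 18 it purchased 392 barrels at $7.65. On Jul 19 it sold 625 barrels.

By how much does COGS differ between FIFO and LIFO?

FIFO COGS: 356 @ $13.90 + 229 @ $13.75 + 40 @ $12.45 = $8,595.15
LIFO COGS: 392 @ $7.65 + 90 @ $11.65 + 120 @ $12.45 + 23 @ $13.75 = $5,857.55
Difference = |$8,595.15 − $5,857.55| = $2,737.60

$2,737.60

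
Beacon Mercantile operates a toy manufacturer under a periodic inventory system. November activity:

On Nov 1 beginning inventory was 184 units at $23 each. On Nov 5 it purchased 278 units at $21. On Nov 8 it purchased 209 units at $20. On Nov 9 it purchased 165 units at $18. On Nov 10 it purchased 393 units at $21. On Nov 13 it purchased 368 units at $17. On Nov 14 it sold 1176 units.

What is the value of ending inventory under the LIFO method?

Ending inventory = $9,209

Nov 14, 1176 sold [LIFO — newest first]: 368 @ $17 + 393 @ $21 + 165 @ $18 + 209 @ $20 + 41 @ $21 = $22,520
Ending inventory: 184 @ $23 + 237 @ $21 = $9,209
Check: goods available $31,729 = COGS $22,520 + ending $9,209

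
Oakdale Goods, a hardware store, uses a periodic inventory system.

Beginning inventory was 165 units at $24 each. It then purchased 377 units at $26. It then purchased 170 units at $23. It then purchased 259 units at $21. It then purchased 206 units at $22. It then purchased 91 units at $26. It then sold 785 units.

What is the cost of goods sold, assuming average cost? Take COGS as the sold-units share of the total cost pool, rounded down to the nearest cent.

Sale 1, sell 785: 785/1268 × $30,009.00 → $18,578.12
Ending inventory (cost pool remaining) = $11,430.88
Check: goods available $30,009.00 = COGS $18,578.12 + ending $11,430.88

COGS = $18,578.12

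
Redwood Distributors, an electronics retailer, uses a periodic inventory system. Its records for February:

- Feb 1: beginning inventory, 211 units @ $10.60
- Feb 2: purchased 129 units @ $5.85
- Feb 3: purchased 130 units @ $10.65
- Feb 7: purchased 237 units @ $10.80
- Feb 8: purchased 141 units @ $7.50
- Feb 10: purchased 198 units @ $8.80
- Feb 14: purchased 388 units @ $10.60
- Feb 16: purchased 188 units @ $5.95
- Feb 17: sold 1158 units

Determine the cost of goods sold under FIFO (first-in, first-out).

Feb 17, 1158 sold [FIFO — oldest first]: 211 @ $10.60 + 129 @ $5.85 + 130 @ $10.65 + 237 @ $10.80 + 141 @ $7.50 + 198 @ $8.80 + 112 @ $10.60 = $10,922.45
Ending inventory: 276 @ $10.60 + 188 @ $5.95 = $4,044.20

COGS = $10,922.45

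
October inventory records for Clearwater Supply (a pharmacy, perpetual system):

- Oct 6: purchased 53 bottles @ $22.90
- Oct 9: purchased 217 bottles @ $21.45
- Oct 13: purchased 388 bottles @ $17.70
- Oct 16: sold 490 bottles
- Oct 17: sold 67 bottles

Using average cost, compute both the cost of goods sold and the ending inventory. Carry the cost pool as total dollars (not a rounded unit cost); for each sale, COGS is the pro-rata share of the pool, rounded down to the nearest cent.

After Oct 6: 53 on hand, pool $1,213.70 (≈ $22.9000 each)
After Oct 9: 270 on hand, pool $5,868.35 (≈ $21.7346 each)
After Oct 13: 658 on hand, pool $12,735.95 (≈ $19.3555 each)
Oct 16, sell 490: 490/658 × $12,735.95 → $9,484.21
Oct 17, sell 67: 67/168 × $3,251.74 → $1,296.82
Total COGS = $9,484.21 + $1,296.82 = $10,781.03
Ending inventory (cost pool remaining) = $1,954.92

COGS = $10,781.03; ending inventory = $1,954.92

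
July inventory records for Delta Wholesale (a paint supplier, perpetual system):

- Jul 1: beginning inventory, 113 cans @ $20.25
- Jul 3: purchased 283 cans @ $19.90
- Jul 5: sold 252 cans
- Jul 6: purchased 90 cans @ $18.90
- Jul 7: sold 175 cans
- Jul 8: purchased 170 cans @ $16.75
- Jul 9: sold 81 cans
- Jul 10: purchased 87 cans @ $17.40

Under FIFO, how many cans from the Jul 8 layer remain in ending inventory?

Jul 5, 252 sold [FIFO — oldest first]: 113 @ $20.25 + 139 @ $19.90 = $5,054.35
Jul 7, 175 sold [FIFO — oldest first]: 144 @ $19.90 + 31 @ $18.90 = $3,451.50
Jul 9, 81 sold [FIFO — oldest first]: 59 @ $18.90 + 22 @ $16.75 = $1,483.60
Total COGS = $5,054.35 + $3,451.50 + $1,483.60 = $9,989.45
Ending inventory: 148 @ $16.75 + 87 @ $17.40 = $3,992.80
Check: goods available $13,982.25 = COGS $9,989.45 + ending $3,992.80

148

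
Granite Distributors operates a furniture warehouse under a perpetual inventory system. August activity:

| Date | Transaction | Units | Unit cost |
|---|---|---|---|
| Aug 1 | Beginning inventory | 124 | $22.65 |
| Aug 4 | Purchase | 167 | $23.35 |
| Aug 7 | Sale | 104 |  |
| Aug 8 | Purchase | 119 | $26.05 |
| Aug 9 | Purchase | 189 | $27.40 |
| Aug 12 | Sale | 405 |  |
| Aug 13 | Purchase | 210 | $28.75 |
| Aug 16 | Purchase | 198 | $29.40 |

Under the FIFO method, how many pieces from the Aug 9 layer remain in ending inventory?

90

Aug 7, 104 sold [FIFO — oldest first]: 104 @ $22.65 = $2,355.60
Aug 12, 405 sold [FIFO — oldest first]: 20 @ $22.65 + 167 @ $23.35 + 119 @ $26.05 + 99 @ $27.40 = $10,165.00
Total COGS = $2,355.60 + $10,165.00 = $12,520.60
Ending inventory: 90 @ $27.40 + 210 @ $28.75 + 198 @ $29.40 = $14,324.70
Check: goods available $26,845.30 = COGS $12,520.60 + ending $14,324.70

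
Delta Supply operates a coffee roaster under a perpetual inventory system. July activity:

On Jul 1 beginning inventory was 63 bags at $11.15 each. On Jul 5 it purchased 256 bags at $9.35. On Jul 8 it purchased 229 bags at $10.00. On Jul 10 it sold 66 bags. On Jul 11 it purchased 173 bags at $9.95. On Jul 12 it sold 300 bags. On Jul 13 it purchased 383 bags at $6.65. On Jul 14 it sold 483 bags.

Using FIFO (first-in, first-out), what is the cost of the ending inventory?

Jul 10, 66 sold [FIFO — oldest first]: 63 @ $11.15 + 3 @ $9.35 = $730.50
Jul 12, 300 sold [FIFO — oldest first]: 253 @ $9.35 + 47 @ $10.00 = $2,835.55
Jul 14, 483 sold [FIFO — oldest first]: 182 @ $10.00 + 173 @ $9.95 + 128 @ $6.65 = $4,392.55
Total COGS = $730.50 + $2,835.55 + $4,392.55 = $7,958.60
Ending inventory: 255 @ $6.65 = $1,695.75
Check: goods available $9,654.35 = COGS $7,958.60 + ending $1,695.75

Ending inventory = $1,695.75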